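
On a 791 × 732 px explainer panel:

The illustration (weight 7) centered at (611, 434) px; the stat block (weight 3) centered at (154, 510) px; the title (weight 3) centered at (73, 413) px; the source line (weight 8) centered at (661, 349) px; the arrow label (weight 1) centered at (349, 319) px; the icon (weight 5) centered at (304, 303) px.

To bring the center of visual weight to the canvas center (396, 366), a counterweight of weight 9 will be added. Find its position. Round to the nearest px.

With the counterweight, Σw becomes 7 + 3 + 3 + 8 + 1 + 5 + 9 = 36.
x: need Σw·x = 36·396 = 14256. Existing = 7·611 + 3·154 + 3·73 + 8·661 + 1·349 + 5·304 = 12115. Remainder 2141 / 9 ≈ 237.89.
y: need Σw·y = 36·366 = 13176. Existing = 7·434 + 3·510 + 3·413 + 8·349 + 1·319 + 5·303 = 10433. Remainder 2743 / 9 ≈ 304.78.

(238, 305)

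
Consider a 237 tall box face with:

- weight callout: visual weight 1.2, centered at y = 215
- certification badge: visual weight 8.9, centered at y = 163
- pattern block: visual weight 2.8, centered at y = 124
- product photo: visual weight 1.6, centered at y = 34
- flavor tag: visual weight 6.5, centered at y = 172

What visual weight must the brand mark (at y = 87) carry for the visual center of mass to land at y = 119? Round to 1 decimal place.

Fixed elements: Σw = 1.2 + 8.9 + 2.8 + 1.6 + 6.5 = 21.0, Σw·y = 1.2·215 + 8.9·163 + 2.8·124 + 1.6·34 + 6.5·172 = 3228.3.
Balance at y = 119 requires (3228.3 + w·87) / (21.0 + w) = 119.
Solving: w = (119·21.0 − 3228.3) / (87 − 119) = -729.3 / -32 ≈ 22.79.

w ≈ 22.8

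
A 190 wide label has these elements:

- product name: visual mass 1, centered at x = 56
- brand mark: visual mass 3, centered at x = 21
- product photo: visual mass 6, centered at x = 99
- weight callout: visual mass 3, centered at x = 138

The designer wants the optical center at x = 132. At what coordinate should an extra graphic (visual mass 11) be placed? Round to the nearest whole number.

x ≈ 186

New total weight: (1 + 3 + 6 + 3) + 11 = 24.
x: need Σw·x = 24·132 = 3168. Existing = 1·56 + 3·21 + 6·99 + 3·138 = 1127. Remainder 2041 / 11 ≈ 185.55.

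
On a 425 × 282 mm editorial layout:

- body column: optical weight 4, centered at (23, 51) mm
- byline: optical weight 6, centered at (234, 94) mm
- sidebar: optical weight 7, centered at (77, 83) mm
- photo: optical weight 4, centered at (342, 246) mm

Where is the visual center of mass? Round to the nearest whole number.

Σw = 4 + 6 + 7 + 4 = 21.
x-moment: 4·23 + 6·234 + 7·77 + 4·342 = 3403; centroid 3403/21 ≈ 162.05.
y-moment: 4·51 + 6·94 + 7·83 + 4·246 = 2333; centroid 2333/21 ≈ 111.10.

(162, 111)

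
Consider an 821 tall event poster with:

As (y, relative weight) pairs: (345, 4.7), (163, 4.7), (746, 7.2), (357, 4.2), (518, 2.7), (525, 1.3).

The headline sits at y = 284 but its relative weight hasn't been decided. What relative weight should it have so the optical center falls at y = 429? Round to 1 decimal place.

Fixed elements: Σw = 4.7 + 4.7 + 7.2 + 4.2 + 2.7 + 1.3 = 24.8, Σw·y = 4.7·345 + 4.7·163 + 7.2·746 + 4.2·357 + 2.7·518 + 1.3·525 = 11339.3.
Set Σw·y/Σw = 429: (11339.3 + 284w) = 429·(24.8 + w).
Rearranging, w·(284 − 429) = 429·24.8 − 11339.3 = -700.1, so w ≈ -700.1/-145 = 4.83.

w ≈ 4.8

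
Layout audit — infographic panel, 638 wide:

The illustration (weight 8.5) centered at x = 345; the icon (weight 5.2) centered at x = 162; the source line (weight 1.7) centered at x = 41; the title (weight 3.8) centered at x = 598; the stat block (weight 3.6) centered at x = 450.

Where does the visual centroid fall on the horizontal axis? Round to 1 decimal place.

x ≈ 339.3

Total weight = 8.5 + 5.2 + 1.7 + 3.8 + 3.6 = 22.8.
x-moment: 8.5·345 + 5.2·162 + 1.7·41 + 3.8·598 + 3.6·450 = 7737.0; centroid 7737.0/22.8 ≈ 339.34.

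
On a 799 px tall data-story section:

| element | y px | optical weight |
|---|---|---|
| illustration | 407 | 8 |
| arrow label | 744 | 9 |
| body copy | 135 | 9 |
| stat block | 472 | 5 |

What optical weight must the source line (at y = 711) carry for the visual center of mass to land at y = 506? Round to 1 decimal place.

Fixed elements: Σw = 8 + 9 + 9 + 5 = 31, Σw·y = 8·407 + 9·744 + 9·135 + 5·472 = 13527.
Balance at y = 506 requires (13527 + w·711) / (31 + w) = 506.
Rearranging, w·(711 − 506) = 506·31 − 13527 = 2159, so w ≈ 2159/205 = 10.53.

w ≈ 10.5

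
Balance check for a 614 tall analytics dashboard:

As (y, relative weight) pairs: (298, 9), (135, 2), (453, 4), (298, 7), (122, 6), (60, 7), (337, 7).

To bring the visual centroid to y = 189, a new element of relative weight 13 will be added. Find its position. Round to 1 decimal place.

New total weight: (9 + 2 + 4 + 7 + 6 + 7 + 7) + 13 = 55.
Along y: (10361 + 13·y) / 55 = 189 (existing moment 9·298 + 2·135 + 4·453 + 7·298 + 6·122 + 7·60 + 7·337 = 10361) ⇒ y = (10395 − 10361) / 13 ≈ 2.62.

y ≈ 2.6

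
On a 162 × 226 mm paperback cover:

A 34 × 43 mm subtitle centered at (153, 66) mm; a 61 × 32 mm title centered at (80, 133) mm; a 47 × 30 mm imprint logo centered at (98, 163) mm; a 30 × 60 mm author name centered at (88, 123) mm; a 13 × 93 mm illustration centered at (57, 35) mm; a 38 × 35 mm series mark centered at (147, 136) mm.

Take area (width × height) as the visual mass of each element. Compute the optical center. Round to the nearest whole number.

Areas: subtitle 34·43 = 1462, title 61·32 = 1952, imprint logo 47·30 = 1410, author name 30·60 = 1800, illustration 13·93 = 1209, series mark 38·35 = 1330. Total weight = 9163.
x: moment 940849 / weight 9163 ≈ 102.68
y: moment 1030533 / weight 9163 ≈ 112.47

(103, 112)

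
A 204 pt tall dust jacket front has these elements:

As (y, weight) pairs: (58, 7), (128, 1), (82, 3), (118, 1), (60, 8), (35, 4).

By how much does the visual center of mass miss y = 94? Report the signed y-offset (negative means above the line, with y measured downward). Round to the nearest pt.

≈ -31 pt

Weights sum to 7 + 1 + 3 + 1 + 8 + 4 = 24.
y-moment: 7·58 + 1·128 + 3·82 + 1·118 + 8·60 + 4·35 = 1518; centroid 1518/24 ≈ 63.25.
Difference: 63.25 − 94 ≈ -30.75.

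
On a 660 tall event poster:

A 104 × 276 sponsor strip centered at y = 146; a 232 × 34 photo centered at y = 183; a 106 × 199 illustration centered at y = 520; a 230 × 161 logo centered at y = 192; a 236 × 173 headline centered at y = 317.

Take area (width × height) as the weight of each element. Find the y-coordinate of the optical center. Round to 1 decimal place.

Areas → weights: sponsor strip 104·276 = 28704, photo 232·34 = 7888, illustration 106·199 = 21094, logo 230·161 = 37030, headline 236·173 = 40828; Σw = 135544.
Σw·y = 28704·146 + 7888·183 + 21094·520 + 37030·192 + 40828·317 = 36655404, so ȳ = 36655404/135544 ≈ 270.43.

y ≈ 270.4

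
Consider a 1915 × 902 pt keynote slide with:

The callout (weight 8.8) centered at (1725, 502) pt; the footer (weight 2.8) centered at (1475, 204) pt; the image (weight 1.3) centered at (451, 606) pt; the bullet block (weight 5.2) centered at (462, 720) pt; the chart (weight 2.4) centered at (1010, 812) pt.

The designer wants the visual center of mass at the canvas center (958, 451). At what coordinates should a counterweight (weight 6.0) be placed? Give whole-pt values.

(111, 80)

After adding the counterweight, total weight = 8.8 + 2.8 + 1.3 + 5.2 + 2.4 + 6.0 = 26.5.
x: need Σw·x = 26.5·958 = 25387.0. Existing = 8.8·1725 + 2.8·1475 + 1.3·451 + 5.2·462 + 2.4·1010 = 24722.7. Remainder 664.3 / 6.0 ≈ 110.72.
y: need Σw·y = 26.5·451 = 11951.5. Existing = 8.8·502 + 2.8·204 + 1.3·606 + 5.2·720 + 2.4·812 = 11469.4. Remainder 482.1 / 6.0 ≈ 80.35.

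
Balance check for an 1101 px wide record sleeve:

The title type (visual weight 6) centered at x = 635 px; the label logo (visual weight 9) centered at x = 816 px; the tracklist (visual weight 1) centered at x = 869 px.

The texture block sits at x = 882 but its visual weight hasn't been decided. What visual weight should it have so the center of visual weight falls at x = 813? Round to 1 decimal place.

w ≈ 14.3

Fixed elements: Σw = 6 + 9 + 1 = 16, Σw·x = 6·635 + 9·816 + 1·869 = 12023.
Balance at x = 813 requires (12023 + w·882) / (16 + w) = 813.
Solving: w = (813·16 − 12023) / (882 − 813) = 985 / 69 ≈ 14.28.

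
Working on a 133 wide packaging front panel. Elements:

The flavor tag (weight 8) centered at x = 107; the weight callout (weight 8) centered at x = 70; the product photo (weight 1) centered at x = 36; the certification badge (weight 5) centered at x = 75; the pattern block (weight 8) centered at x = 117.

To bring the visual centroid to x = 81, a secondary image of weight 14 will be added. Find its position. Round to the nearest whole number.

x ≈ 57

With the secondary image, Σw becomes 8 + 8 + 1 + 5 + 8 + 14 = 44.
x: target moment 44×81 = 3564; current 8·107 + 8·70 + 1·36 + 5·75 + 8·117 = 2763; the secondary image supplies 801, so x = 801/14 ≈ 57.21.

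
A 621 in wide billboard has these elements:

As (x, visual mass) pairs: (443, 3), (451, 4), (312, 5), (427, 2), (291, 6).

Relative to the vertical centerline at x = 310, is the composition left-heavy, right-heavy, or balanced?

right-heavy

Weights sum to 3 + 4 + 5 + 2 + 6 = 20.
x: (3·443 + 4·451 + 5·312 + 2·427 + 6·291) / 20 = 7293 / 20 ≈ 364.65
364.6 lies right of the midline 310, so the layout is right-heavy.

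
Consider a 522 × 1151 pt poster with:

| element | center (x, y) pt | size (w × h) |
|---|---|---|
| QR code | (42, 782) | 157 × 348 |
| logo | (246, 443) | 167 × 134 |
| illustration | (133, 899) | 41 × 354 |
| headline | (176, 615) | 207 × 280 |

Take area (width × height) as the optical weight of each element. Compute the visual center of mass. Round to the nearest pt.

Taking area as weight: QR code 157·348 = 54636, logo 167·134 = 22378, illustration 41·354 = 14514, headline 207·280 = 57960. Sum 149488.
Σw·x = 54636·42 + 22378·246 + 14514·133 + 57960·176 = 19931022, so x̄ = 19931022/149488 ≈ 133.33.
Σw·y = 54636·782 + 22378·443 + 14514·899 + 57960·615 = 101332292, so ȳ = 101332292/149488 ≈ 677.86.

(133, 678)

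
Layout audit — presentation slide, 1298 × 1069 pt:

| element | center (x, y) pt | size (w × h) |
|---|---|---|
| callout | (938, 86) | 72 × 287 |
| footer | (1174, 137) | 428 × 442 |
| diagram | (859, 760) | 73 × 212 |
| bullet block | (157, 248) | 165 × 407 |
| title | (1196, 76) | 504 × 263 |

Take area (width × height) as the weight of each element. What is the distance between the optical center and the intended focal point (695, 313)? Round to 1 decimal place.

≈ 340.7 pt

Areas: callout 72·287 = 20664, footer 428·442 = 189176, diagram 73·212 = 15476, bullet block 165·407 = 67155, title 504·263 = 132552. Total weight = 425023.
x-moment: 20664·938 + 189176·1174 + 15476·859 + 67155·157 + 132552·1196 = 423844867; centroid 423844867/425023 ≈ 997.23.
y-moment: 20664·86 + 189176·137 + 15476·760 + 67155·248 + 132552·76 = 66184368; centroid 66184368/425023 ≈ 155.72.
From (695, 313): dx = 302.23, dy = -157.28, so the distance is √(dx²+dy²) ≈ 340.70.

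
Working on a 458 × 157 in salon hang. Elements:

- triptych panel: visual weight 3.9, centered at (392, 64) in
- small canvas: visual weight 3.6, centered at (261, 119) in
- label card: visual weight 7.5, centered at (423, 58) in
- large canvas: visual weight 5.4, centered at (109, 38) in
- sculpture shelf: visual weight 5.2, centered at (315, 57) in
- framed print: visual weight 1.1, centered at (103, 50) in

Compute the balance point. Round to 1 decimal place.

Total weight = 3.9 + 3.6 + 7.5 + 5.4 + 5.2 + 1.1 = 26.7.
Σw·x = 3.9·392 + 3.6·261 + 7.5·423 + 5.4·109 + 5.2·315 + 1.1·103 = 7980.8, so x̄ = 7980.8/26.7 ≈ 298.91.
Σw·y = 3.9·64 + 3.6·119 + 7.5·58 + 5.4·38 + 5.2·57 + 1.1·50 = 1669.6, so ȳ = 1669.6/26.7 ≈ 62.53.

(298.9, 62.5)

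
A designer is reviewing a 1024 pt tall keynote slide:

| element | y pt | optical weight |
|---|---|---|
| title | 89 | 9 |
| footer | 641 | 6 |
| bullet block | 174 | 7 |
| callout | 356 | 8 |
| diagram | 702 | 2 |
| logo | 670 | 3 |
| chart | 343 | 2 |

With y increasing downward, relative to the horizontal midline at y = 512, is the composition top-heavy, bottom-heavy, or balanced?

top-heavy

Weights sum to 9 + 6 + 7 + 8 + 2 + 3 + 2 = 37.
y-moment: 9·89 + 6·641 + 7·174 + 8·356 + 2·702 + 3·670 + 2·343 = 12813; centroid 12813/37 ≈ 346.30.
346.3 lies above (smaller y than) the midline 512, so the layout is top-heavy.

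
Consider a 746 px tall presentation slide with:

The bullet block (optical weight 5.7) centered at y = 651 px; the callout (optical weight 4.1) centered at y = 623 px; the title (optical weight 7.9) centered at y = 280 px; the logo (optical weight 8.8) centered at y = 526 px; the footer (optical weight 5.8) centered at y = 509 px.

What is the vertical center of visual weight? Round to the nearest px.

Weights sum to 5.7 + 4.1 + 7.9 + 8.8 + 5.8 = 32.3.
y: (5.7·651 + 4.1·623 + 7.9·280 + 8.8·526 + 5.8·509) / 32.3 = 16058.0 / 32.3 ≈ 497.15

y ≈ 497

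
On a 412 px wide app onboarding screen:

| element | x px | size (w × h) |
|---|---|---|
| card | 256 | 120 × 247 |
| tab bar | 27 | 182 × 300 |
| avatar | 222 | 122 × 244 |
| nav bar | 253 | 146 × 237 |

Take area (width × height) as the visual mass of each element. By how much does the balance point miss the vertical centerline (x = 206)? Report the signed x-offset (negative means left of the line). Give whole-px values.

Areas → weights: card 120·247 = 29640, tab bar 182·300 = 54600, avatar 122·244 = 29768, nav bar 146·237 = 34602; Σw = 148610.
x-moment: 29640·256 + 54600·27 + 29768·222 + 34602·253 = 24424842; centroid 24424842/148610 ≈ 164.36.
Offset from x = 206: 164.36 − 206 ≈ -41.64.

≈ -42 px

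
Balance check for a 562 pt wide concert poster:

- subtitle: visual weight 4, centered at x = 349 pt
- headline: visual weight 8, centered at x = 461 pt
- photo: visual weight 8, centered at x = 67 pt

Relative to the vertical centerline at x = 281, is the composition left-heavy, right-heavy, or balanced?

Σw = 4 + 8 + 8 = 20.
Σw·x = 4·349 + 8·461 + 8·67 = 5620, so x̄ = 5620/20 ≈ 281.00.
That equals the midline 281 — balanced.

balanced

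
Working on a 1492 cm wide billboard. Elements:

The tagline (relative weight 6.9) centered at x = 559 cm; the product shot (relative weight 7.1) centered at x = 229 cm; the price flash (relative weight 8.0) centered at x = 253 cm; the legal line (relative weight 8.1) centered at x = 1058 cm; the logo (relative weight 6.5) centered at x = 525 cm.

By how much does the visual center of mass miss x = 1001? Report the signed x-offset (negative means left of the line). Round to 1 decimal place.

Weights sum to 6.9 + 7.1 + 8.0 + 8.1 + 6.5 = 36.6.
Σw·x = 6.9·559 + 7.1·229 + 8.0·253 + 8.1·1058 + 6.5·525 = 19489.3, so x̄ = 19489.3/36.6 ≈ 532.49.
Against x = 1001, that's 532.49 − 1001 = -468.51.

≈ -468.5 cm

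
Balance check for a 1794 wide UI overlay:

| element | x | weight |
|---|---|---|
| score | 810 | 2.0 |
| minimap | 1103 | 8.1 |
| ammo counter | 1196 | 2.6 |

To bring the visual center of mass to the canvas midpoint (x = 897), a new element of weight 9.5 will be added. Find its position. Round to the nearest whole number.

After adding the new element, total weight = 2.0 + 8.1 + 2.6 + 9.5 = 22.2.
x: target moment 22.2×897 = 19913.4; current 2.0·810 + 8.1·1103 + 2.6·1196 = 13663.9; the new element supplies 6249.5, so x = 6249.5/9.5 ≈ 657.84.

x ≈ 658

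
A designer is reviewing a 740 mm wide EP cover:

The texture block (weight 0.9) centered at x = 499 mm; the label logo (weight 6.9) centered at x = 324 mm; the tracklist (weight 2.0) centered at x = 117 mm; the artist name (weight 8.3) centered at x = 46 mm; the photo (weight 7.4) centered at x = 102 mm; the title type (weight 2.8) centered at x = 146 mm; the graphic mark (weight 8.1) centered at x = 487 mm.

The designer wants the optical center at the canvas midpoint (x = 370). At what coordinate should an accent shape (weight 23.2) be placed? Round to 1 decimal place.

x ≈ 588.1

With the accent shape, Σw becomes 0.9 + 6.9 + 2.0 + 8.3 + 7.4 + 2.8 + 8.1 + 23.2 = 59.6.
Along x: (8408.8 + 23.2·x) / 59.6 = 370 (existing moment 0.9·499 + 6.9·324 + 2.0·117 + 8.3·46 + 7.4·102 + 2.8·146 + 8.1·487 = 8408.8) ⇒ x = (22052.0 − 8408.8) / 23.2 ≈ 588.07.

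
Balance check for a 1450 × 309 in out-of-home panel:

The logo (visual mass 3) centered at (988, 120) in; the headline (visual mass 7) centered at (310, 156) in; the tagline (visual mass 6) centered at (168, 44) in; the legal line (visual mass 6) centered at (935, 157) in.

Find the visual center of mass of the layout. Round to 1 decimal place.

Weights sum to 3 + 7 + 6 + 6 = 22.
x: (3·988 + 7·310 + 6·168 + 6·935) / 22 = 11752 / 22 ≈ 534.18
y: (3·120 + 7·156 + 6·44 + 6·157) / 22 = 2658 / 22 ≈ 120.82

(534.2, 120.8)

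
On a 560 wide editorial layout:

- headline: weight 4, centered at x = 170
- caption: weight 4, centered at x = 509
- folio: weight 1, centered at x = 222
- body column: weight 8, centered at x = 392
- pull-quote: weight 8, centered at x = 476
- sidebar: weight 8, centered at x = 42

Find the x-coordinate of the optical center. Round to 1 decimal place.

Total weight = 4 + 4 + 1 + 8 + 8 + 8 = 33.
x: (4·170 + 4·509 + 1·222 + 8·392 + 8·476 + 8·42) / 33 = 10218 / 33 ≈ 309.64

x ≈ 309.6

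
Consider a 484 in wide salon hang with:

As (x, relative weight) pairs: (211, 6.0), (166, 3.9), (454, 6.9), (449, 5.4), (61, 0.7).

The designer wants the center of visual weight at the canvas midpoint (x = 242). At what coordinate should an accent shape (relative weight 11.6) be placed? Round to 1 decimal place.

With the accent shape, Σw becomes 6.0 + 3.9 + 6.9 + 5.4 + 0.7 + 11.6 = 34.5.
Along x: (7513.3 + 11.6·x) / 34.5 = 242 (existing moment 6.0·211 + 3.9·166 + 6.9·454 + 5.4·449 + 0.7·61 = 7513.3) ⇒ x = (8349.0 − 7513.3) / 11.6 ≈ 72.04.

x ≈ 72.0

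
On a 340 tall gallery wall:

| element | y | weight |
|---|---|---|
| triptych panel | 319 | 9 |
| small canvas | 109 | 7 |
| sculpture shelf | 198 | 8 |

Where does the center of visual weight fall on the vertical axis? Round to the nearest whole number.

Weights sum to 9 + 7 + 8 = 24.
y: (9·319 + 7·109 + 8·198) / 24 = 5218 / 24 ≈ 217.42

y ≈ 217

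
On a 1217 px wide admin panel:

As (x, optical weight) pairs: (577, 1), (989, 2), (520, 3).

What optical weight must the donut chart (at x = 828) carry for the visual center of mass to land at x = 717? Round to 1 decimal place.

w ≈ 1.7

Known weights sum to 1 + 2 + 3 = 6; their moment is 1·577 + 2·989 + 3·520 = 4115.
For the centroid to hit 717: (4115 + w·828) / (6 + w) = 717.
So w = (717·6 − 4115)/(828 − 717) = 187/111 ≈ 1.68.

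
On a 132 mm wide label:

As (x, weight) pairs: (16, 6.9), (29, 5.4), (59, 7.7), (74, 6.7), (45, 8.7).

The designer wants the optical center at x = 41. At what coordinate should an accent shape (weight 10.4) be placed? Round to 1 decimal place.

x ≈ 25.9

With the accent shape, Σw becomes 6.9 + 5.4 + 7.7 + 6.7 + 8.7 + 10.4 = 45.8.
x: need Σw·x = 45.8·41 = 1877.8. Existing = 6.9·16 + 5.4·29 + 7.7·59 + 6.7·74 + 8.7·45 = 1608.6. Remainder 269.2 / 10.4 ≈ 25.88.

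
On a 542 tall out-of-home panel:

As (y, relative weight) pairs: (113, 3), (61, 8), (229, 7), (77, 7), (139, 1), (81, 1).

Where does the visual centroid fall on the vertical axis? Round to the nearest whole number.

Weights sum to 3 + 8 + 7 + 7 + 1 + 1 = 27.
y: moment 3189 / weight 27 ≈ 118.11

y ≈ 118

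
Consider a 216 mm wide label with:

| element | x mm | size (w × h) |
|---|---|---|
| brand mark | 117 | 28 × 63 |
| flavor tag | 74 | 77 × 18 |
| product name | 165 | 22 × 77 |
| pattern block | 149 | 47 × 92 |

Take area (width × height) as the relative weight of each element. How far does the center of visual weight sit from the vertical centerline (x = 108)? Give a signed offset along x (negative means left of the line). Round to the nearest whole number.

≈ 26 mm

Areas: brand mark 28·63 = 1764, flavor tag 77·18 = 1386, product name 22·77 = 1694, pattern block 47·92 = 4324. Total weight = 9168.
x: (1764·117 + 1386·74 + 1694·165 + 4324·149) / 9168 = 1232738 / 9168 ≈ 134.46
Against x = 108, that's 134.46 − 108 = 26.46.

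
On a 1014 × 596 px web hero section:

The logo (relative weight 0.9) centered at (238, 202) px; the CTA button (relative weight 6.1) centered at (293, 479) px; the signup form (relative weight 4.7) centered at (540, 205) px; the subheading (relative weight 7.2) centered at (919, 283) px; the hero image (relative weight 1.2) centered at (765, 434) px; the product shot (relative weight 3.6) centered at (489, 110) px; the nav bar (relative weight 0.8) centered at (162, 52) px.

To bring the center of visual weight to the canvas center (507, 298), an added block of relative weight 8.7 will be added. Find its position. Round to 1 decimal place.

New total weight: (0.9 + 6.1 + 4.7 + 7.2 + 1.2 + 3.6 + 0.8) + 8.7 = 33.2.
x: target moment 33.2×507 = 16832.4; current 0.9·238 + 6.1·293 + 4.7·540 + 7.2·919 + 1.2·765 + 3.6·489 + 0.8·162 = 13964.3; the added block supplies 2868.1, so x = 2868.1/8.7 ≈ 329.67.
y: target moment 33.2×298 = 9893.6; current 0.9·202 + 6.1·479 + 4.7·205 + 7.2·283 + 1.2·434 + 3.6·110 + 0.8·52 = 7063.2; the added block supplies 2830.4, so y = 2830.4/8.7 ≈ 325.33.

(329.7, 325.3)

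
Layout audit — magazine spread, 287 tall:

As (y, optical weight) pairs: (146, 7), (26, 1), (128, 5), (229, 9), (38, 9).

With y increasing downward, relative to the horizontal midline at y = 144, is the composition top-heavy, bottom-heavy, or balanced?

top-heavy

Σw = 7 + 1 + 5 + 9 + 9 = 31.
y: (7·146 + 1·26 + 5·128 + 9·229 + 9·38) / 31 = 4091 / 31 ≈ 131.97
Since 132.0 is above (smaller y than) 144, the composition reads top-heavy.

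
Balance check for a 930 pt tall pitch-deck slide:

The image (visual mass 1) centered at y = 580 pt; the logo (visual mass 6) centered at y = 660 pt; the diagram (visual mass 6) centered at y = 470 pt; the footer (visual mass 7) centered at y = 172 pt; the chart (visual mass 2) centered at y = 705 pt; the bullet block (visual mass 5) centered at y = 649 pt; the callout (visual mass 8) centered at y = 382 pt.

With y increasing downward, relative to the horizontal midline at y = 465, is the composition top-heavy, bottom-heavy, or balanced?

balanced

Total weight = 1 + 6 + 6 + 7 + 2 + 5 + 8 = 35.
Σw·y = 16275; ȳ = 16275/35 ≈ 465.00.
That equals the midline 465 — balanced.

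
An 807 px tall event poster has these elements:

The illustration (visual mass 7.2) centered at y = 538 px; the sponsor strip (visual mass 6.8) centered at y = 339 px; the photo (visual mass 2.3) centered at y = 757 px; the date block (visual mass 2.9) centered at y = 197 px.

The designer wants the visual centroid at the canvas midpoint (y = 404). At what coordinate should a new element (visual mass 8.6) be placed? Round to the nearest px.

New total weight: (7.2 + 6.8 + 2.3 + 2.9) + 8.6 = 27.8.
Along y: (8491.2 + 8.6·y) / 27.8 = 404 (existing moment 7.2·538 + 6.8·339 + 2.3·757 + 2.9·197 = 8491.2) ⇒ y = (11231.2 − 8491.2) / 8.6 ≈ 318.60.

y ≈ 319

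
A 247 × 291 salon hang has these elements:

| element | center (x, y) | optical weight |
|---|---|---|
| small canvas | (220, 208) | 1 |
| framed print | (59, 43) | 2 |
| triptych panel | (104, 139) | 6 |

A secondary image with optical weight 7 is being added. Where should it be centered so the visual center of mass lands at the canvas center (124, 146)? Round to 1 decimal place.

(146.0, 172.6)

After adding the secondary image, total weight = 1 + 2 + 6 + 7 = 16.
Along x: (962 + 7·x) / 16 = 124 (existing moment 1·220 + 2·59 + 6·104 = 962) ⇒ x = (1984 − 962) / 7 ≈ 146.00.
Along y: (1128 + 7·y) / 16 = 146 (existing moment 1·208 + 2·43 + 6·139 = 1128) ⇒ y = (2336 − 1128) / 7 ≈ 172.57.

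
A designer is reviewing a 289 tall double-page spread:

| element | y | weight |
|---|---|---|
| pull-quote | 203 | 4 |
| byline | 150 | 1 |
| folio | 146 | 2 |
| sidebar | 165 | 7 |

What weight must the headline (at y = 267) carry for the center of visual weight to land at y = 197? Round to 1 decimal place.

w ≈ 5.0

Fixed elements: Σw = 4 + 1 + 2 + 7 = 14, Σw·y = 4·203 + 1·150 + 2·146 + 7·165 = 2409.
For the centroid to hit 197: (2409 + w·267) / (14 + w) = 197.
Rearranging, w·(267 − 197) = 197·14 − 2409 = 349, so w ≈ 349/70 = 4.99.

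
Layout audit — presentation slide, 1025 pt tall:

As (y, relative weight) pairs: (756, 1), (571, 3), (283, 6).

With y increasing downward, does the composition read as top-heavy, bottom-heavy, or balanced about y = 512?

Weights sum to 1 + 3 + 6 = 10.
y: (1·756 + 3·571 + 6·283) / 10 = 4167 / 10 ≈ 416.70
416.7 vs midline 512 → top-heavy.

top-heavy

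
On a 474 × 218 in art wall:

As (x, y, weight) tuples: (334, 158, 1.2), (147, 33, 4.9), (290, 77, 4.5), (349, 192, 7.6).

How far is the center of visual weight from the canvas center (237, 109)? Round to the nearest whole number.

≈ 43 in

Total weight = 1.2 + 4.9 + 4.5 + 7.6 = 18.2.
Σw·x = 1.2·334 + 4.9·147 + 4.5·290 + 7.6·349 = 5078.5, so x̄ = 5078.5/18.2 ≈ 279.04.
Σw·y = 1.2·158 + 4.9·33 + 4.5·77 + 7.6·192 = 2157.0, so ȳ = 2157.0/18.2 ≈ 118.52.
Relative to (237, 109): Δ = (42.04, 9.52); |Δ| = √(42.04² + 9.52²) ≈ 43.10.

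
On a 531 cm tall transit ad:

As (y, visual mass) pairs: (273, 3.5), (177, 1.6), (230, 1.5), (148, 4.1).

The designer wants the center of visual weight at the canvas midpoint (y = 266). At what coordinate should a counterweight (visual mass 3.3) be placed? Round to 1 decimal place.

After adding the counterweight, total weight = 3.5 + 1.6 + 1.5 + 4.1 + 3.3 = 14.0.
y: target moment 14.0×266 = 3724.0; current 3.5·273 + 1.6·177 + 1.5·230 + 4.1·148 = 2190.5; the counterweight supplies 1533.5, so y = 1533.5/3.3 ≈ 464.70.

y ≈ 464.7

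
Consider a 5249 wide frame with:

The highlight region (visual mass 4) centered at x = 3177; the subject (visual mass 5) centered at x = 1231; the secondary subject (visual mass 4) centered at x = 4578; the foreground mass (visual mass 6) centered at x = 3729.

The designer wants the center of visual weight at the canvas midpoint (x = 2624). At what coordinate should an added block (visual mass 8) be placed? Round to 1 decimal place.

With the added block, Σw becomes 4 + 5 + 4 + 6 + 8 = 27.
x: target moment 27×2624 = 70848; current 4·3177 + 5·1231 + 4·4578 + 6·3729 = 59549; the added block supplies 11299, so x = 11299/8 ≈ 1412.38.

x ≈ 1412.4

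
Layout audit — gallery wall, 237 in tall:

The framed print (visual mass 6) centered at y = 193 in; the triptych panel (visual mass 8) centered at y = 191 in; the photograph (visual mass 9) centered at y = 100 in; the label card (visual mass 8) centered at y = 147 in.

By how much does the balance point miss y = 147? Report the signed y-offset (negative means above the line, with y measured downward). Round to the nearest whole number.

Σw = 6 + 8 + 9 + 8 = 31.
y: (6·193 + 8·191 + 9·100 + 8·147) / 31 = 4762 / 31 ≈ 153.61
Offset from y = 147: 153.61 − 147 ≈ 6.61.

≈ 7 in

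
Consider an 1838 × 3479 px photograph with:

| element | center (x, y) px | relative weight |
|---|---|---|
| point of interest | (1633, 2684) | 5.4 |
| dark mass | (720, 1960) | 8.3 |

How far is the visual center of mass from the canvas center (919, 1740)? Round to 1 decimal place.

Σw = 5.4 + 8.3 = 13.7.
x-moment: 5.4·1633 + 8.3·720 = 14794.2; centroid 14794.2/13.7 ≈ 1079.87.
y-moment: 5.4·2684 + 8.3·1960 = 30761.6; centroid 30761.6/13.7 ≈ 2245.37.
Relative to (919, 1740): Δ = (160.87, 505.37); |Δ| = √(160.87² + 505.37²) ≈ 530.36.

≈ 530.4 px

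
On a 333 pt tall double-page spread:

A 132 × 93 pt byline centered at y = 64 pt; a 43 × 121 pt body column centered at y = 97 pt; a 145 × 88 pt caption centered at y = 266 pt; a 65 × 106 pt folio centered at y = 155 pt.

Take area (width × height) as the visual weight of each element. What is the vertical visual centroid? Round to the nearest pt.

y ≈ 155

Areas → weights: byline 132·93 = 12276, body column 43·121 = 5203, caption 145·88 = 12760, folio 65·106 = 6890; Σw = 37129.
y: (12276·64 + 5203·97 + 12760·266 + 6890·155) / 37129 = 5752465 / 37129 ≈ 154.93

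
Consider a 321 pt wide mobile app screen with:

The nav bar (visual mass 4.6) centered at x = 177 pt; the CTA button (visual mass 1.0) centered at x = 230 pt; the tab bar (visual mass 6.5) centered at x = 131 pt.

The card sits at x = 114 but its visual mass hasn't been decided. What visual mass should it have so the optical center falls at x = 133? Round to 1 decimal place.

w ≈ 15.1

Fixed elements: Σw = 4.6 + 1.0 + 6.5 = 12.1, Σw·x = 4.6·177 + 1.0·230 + 6.5·131 = 1895.7.
Balance at x = 133 requires (1895.7 + w·114) / (12.1 + w) = 133.
Rearranging, w·(114 − 133) = 133·12.1 − 1895.7 = -286.4, so w ≈ -286.4/-19 = 15.07.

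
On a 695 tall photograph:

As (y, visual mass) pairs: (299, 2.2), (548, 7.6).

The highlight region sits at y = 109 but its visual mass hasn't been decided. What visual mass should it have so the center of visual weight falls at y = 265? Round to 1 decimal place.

Known weights sum to 2.2 + 7.6 = 9.8; their moment is 2.2·299 + 7.6·548 = 4822.6.
Set Σw·y/Σw = 265: (4822.6 + 109w) = 265·(9.8 + w).
Rearranging, w·(109 − 265) = 265·9.8 − 4822.6 = -2225.6, so w ≈ -2225.6/-156 = 14.27.

w ≈ 14.3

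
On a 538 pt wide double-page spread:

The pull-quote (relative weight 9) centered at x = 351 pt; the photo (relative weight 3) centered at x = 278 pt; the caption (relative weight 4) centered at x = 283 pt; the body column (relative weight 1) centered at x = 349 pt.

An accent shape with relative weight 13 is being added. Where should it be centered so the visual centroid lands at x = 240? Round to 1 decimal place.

x ≈ 132.8

With the accent shape, Σw becomes 9 + 3 + 4 + 1 + 13 = 30.
Along x: (5474 + 13·x) / 30 = 240 (existing moment 9·351 + 3·278 + 4·283 + 1·349 = 5474) ⇒ x = (7200 − 5474) / 13 ≈ 132.77.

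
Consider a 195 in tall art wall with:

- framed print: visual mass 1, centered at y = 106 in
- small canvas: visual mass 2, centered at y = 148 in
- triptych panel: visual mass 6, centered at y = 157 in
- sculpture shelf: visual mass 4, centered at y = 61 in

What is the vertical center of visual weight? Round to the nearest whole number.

Σw = 1 + 2 + 6 + 4 = 13.
y: (1·106 + 2·148 + 6·157 + 4·61) / 13 = 1588 / 13 ≈ 122.15

y ≈ 122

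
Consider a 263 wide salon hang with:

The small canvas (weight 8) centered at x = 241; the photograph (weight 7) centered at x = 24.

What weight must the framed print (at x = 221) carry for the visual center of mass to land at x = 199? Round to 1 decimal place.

w ≈ 40.4

Fixed elements: Σw = 8 + 7 = 15, Σw·x = 8·241 + 7·24 = 2096.
Set Σw·x/Σw = 199: (2096 + 221w) = 199·(15 + w).
Rearranging, w·(221 − 199) = 199·15 − 2096 = 889, so w ≈ 889/22 = 40.41.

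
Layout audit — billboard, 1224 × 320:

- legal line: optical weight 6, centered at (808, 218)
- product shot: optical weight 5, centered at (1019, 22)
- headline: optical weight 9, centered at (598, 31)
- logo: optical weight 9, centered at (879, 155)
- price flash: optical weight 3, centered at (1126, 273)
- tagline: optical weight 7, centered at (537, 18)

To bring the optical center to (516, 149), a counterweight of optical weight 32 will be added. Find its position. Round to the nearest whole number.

With the counterweight, Σw becomes 6 + 5 + 9 + 9 + 3 + 7 + 32 = 71.
Along x: (30373 + 32·x) / 71 = 516 (existing moment 6·808 + 5·1019 + 9·598 + 9·879 + 3·1126 + 7·537 = 30373) ⇒ x = (36636 − 30373) / 32 ≈ 195.72.
Along y: (4037 + 32·y) / 71 = 149 (existing moment 6·218 + 5·22 + 9·31 + 9·155 + 3·273 + 7·18 = 4037) ⇒ y = (10579 − 4037) / 32 ≈ 204.44.

(196, 204)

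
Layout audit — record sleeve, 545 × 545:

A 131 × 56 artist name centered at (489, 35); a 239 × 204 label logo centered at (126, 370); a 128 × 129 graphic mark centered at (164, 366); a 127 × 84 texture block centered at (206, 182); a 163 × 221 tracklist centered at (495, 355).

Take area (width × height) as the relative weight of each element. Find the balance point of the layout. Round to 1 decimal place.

Areas: artist name 131·56 = 7336, label logo 239·204 = 48756, graphic mark 128·129 = 16512, texture block 127·84 = 10668, tracklist 163·221 = 36023. Total weight = 119295.
x: (7336·489 + 48756·126 + 16512·164 + 10668·206 + 36023·495) / 119295 = 32467521 / 119295 ≈ 272.16
y: (7336·35 + 48756·370 + 16512·366 + 10668·182 + 36023·355) / 119295 = 39069613 / 119295 ≈ 327.50

(272.2, 327.5)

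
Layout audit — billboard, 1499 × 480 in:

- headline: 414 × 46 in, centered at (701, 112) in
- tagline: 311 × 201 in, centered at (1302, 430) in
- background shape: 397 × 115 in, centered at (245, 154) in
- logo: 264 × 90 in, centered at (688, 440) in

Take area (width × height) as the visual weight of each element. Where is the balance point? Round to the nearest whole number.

Areas: headline 414·46 = 19044, tagline 311·201 = 62511, background shape 397·115 = 45655, logo 264·90 = 23760. Total weight = 150970.
Σw·x = 19044·701 + 62511·1302 + 45655·245 + 23760·688 = 122271521, so x̄ = 122271521/150970 ≈ 809.91.
Σw·y = 19044·112 + 62511·430 + 45655·154 + 23760·440 = 46497928, so ȳ = 46497928/150970 ≈ 307.99.

(810, 308)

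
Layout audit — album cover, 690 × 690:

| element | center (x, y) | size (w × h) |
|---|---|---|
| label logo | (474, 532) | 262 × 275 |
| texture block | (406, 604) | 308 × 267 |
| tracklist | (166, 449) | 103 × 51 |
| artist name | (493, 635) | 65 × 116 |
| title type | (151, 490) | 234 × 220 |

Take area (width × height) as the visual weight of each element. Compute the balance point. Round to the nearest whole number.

(366, 551)

Taking area as weight: label logo 262·275 = 72050, texture block 308·267 = 82236, tracklist 103·51 = 5253, artist name 65·116 = 7540, title type 234·220 = 51480. Sum 218559.
x: (72050·474 + 82236·406 + 5253·166 + 7540·493 + 51480·151) / 218559 = 79902214 / 218559 ≈ 365.59
y: (72050·532 + 82236·604 + 5253·449 + 7540·635 + 51480·490) / 218559 = 120372841 / 218559 ≈ 550.76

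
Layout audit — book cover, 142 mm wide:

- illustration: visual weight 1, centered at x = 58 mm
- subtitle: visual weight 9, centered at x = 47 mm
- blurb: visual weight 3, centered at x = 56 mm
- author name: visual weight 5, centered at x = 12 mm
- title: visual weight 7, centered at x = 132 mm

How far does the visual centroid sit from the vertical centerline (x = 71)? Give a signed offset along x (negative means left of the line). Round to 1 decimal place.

≈ -5.7 mm

Weights sum to 1 + 9 + 3 + 5 + 7 = 25.
x: (1·58 + 9·47 + 3·56 + 5·12 + 7·132) / 25 = 1633 / 25 ≈ 65.32
Offset from x = 71: 65.32 − 71 ≈ -5.68.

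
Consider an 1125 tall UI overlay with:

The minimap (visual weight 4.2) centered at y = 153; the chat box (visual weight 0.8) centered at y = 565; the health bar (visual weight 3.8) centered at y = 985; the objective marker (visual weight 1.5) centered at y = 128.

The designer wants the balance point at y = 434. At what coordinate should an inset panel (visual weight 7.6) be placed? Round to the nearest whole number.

y ≈ 360

With the inset panel, Σw becomes 4.2 + 0.8 + 3.8 + 1.5 + 7.6 = 17.9.
Along y: (5029.6 + 7.6·y) / 17.9 = 434 (existing moment 4.2·153 + 0.8·565 + 3.8·985 + 1.5·128 = 5029.6) ⇒ y = (7768.6 − 5029.6) / 7.6 ≈ 360.39.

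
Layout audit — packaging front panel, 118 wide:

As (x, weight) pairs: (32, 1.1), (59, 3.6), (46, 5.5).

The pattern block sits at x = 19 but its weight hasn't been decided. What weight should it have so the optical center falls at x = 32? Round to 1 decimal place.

w ≈ 13.4

Fixed elements: Σw = 1.1 + 3.6 + 5.5 = 10.2, Σw·x = 1.1·32 + 3.6·59 + 5.5·46 = 500.6.
Balance at x = 32 requires (500.6 + w·19) / (10.2 + w) = 32.
So w = (32·10.2 − 500.6)/(19 − 32) = -174.2/-13 ≈ 13.40.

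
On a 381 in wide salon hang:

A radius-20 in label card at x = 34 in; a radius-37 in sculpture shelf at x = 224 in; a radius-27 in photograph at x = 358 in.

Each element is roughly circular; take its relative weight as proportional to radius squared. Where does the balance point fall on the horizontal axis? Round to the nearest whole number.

Weights ∝ r²: label card 20² = 400, sculpture shelf 37² = 1369, photograph 27² = 729; Σw = 2498.
x: (400·34 + 1369·224 + 729·358) / 2498 = 581238 / 2498 ≈ 232.68

x ≈ 233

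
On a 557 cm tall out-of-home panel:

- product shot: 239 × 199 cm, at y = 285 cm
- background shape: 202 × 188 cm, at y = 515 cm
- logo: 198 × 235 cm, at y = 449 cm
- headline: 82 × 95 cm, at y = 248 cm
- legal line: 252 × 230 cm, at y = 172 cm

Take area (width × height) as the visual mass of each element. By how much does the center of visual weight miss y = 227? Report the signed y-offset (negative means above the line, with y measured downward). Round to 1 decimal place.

≈ 106.2 cm

Taking area as weight: product shot 239·199 = 47561, background shape 202·188 = 37976, logo 198·235 = 46530, headline 82·95 = 7790, legal line 252·230 = 57960. Sum 197817.
y: (47561·285 + 37976·515 + 46530·449 + 7790·248 + 57960·172) / 197817 = 65905535 / 197817 ≈ 333.16
Against y = 227, that's 333.16 − 227 = 106.16.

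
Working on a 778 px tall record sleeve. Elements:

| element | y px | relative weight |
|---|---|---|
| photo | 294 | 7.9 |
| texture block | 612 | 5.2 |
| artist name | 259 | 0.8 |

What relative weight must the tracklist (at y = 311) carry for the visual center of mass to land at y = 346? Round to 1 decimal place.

Existing Σw = 13.9 (7.9 + 5.2 + 0.8); existing moment 7.9·294 + 5.2·612 + 0.8·259 = 5712.2.
Set Σw·y/Σw = 346: (5712.2 + 311w) = 346·(13.9 + w).
Solving: w = (346·13.9 − 5712.2) / (311 − 346) = -902.8 / -35 ≈ 25.79.

w ≈ 25.8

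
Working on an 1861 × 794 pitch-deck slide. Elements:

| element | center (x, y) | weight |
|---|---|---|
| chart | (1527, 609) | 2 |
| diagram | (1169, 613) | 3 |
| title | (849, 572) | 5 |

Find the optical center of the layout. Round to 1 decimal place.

(1080.6, 591.7)

Weights sum to 2 + 3 + 5 = 10.
x: (2·1527 + 3·1169 + 5·849) / 10 = 10806 / 10 ≈ 1080.60
y: (2·609 + 3·613 + 5·572) / 10 = 5917 / 10 ≈ 591.70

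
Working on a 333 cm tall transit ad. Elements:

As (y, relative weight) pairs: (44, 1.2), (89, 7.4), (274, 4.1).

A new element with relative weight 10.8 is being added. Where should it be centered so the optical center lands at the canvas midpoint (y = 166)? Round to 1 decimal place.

y ≈ 191.3

After adding the new element, total weight = 1.2 + 7.4 + 4.1 + 10.8 = 23.5.
y: need Σw·y = 23.5·166 = 3901.0. Existing = 1.2·44 + 7.4·89 + 4.1·274 = 1834.8. Remainder 2066.2 / 10.8 ≈ 191.31.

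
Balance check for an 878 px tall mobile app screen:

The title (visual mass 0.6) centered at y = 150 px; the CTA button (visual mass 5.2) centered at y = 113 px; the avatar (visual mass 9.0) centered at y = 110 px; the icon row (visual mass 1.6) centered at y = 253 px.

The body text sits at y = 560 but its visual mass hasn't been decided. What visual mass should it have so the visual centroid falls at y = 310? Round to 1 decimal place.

w ≈ 12.0

Fixed elements: Σw = 0.6 + 5.2 + 9.0 + 1.6 = 16.4, Σw·y = 0.6·150 + 5.2·113 + 9.0·110 + 1.6·253 = 2072.4.
Balance at y = 310 requires (2072.4 + w·560) / (16.4 + w) = 310.
Rearranging, w·(560 − 310) = 310·16.4 − 2072.4 = 3011.6, so w ≈ 3011.6/250 = 12.05.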